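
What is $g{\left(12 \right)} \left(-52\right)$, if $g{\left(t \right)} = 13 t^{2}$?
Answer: $-97344$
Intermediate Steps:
$g{\left(12 \right)} \left(-52\right) = 13 \cdot 12^{2} \left(-52\right) = 13 \cdot 144 \left(-52\right) = 1872 \left(-52\right) = -97344$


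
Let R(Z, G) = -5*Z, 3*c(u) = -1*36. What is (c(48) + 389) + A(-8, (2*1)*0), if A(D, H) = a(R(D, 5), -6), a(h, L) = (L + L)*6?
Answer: 305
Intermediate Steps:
c(u) = -12 (c(u) = (-1*36)/3 = (⅓)*(-36) = -12)
a(h, L) = 12*L (a(h, L) = (2*L)*6 = 12*L)
A(D, H) = -72 (A(D, H) = 12*(-6) = -72)
(c(48) + 389) + A(-8, (2*1)*0) = (-12 + 389) - 72 = 377 - 72 = 305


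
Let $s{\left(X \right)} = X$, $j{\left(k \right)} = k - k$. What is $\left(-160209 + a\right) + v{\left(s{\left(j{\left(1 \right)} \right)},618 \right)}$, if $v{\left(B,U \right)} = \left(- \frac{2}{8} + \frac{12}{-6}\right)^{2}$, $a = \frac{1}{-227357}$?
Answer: $- \frac{582775785907}{3637712} \approx -1.602 \cdot 10^{5}$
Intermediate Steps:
$j{\left(k \right)} = 0$
$a = - \frac{1}{227357} \approx -4.3984 \cdot 10^{-6}$
$v{\left(B,U \right)} = \frac{81}{16}$ ($v{\left(B,U \right)} = \left(\left(-2\right) \frac{1}{8} + 12 \left(- \frac{1}{6}\right)\right)^{2} = \left(- \frac{1}{4} - 2\right)^{2} = \left(- \frac{9}{4}\right)^{2} = \frac{81}{16}$)
$\left(-160209 + a\right) + v{\left(s{\left(j{\left(1 \right)} \right)},618 \right)} = \left(-160209 - \frac{1}{227357}\right) + \frac{81}{16} = - \frac{36424637614}{227357} + \frac{81}{16} = - \frac{582775785907}{3637712}$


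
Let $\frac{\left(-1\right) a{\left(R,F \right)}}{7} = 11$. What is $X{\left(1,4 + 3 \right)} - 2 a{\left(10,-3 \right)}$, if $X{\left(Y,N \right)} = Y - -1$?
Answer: $156$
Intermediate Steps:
$a{\left(R,F \right)} = -77$ ($a{\left(R,F \right)} = \left(-7\right) 11 = -77$)
$X{\left(Y,N \right)} = 1 + Y$ ($X{\left(Y,N \right)} = Y + 1 = 1 + Y$)
$X{\left(1,4 + 3 \right)} - 2 a{\left(10,-3 \right)} = \left(1 + 1\right) - -154 = 2 + 154 = 156$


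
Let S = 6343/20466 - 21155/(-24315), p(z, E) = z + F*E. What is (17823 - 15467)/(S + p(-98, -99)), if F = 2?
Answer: -78161209416/9780768371 ≈ -7.9913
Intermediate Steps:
p(z, E) = z + 2*E
S = 39145885/33175386 (S = 6343*(1/20466) - 21155*(-1/24315) = 6343/20466 + 4231/4863 = 39145885/33175386 ≈ 1.1800)
(17823 - 15467)/(S + p(-98, -99)) = (17823 - 15467)/(39145885/33175386 + (-98 + 2*(-99))) = 2356/(39145885/33175386 + (-98 - 198)) = 2356/(39145885/33175386 - 296) = 2356/(-9780768371/33175386) = 2356*(-33175386/9780768371) = -78161209416/9780768371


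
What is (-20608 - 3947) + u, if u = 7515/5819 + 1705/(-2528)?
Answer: -361205581235/14710432 ≈ -24554.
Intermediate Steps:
u = 9076525/14710432 (u = 7515*(1/5819) + 1705*(-1/2528) = 7515/5819 - 1705/2528 = 9076525/14710432 ≈ 0.61701)
(-20608 - 3947) + u = (-20608 - 3947) + 9076525/14710432 = -24555 + 9076525/14710432 = -361205581235/14710432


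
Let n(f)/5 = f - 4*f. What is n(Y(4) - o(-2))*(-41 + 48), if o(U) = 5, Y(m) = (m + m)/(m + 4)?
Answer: 420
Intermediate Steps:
Y(m) = 2*m/(4 + m) (Y(m) = (2*m)/(4 + m) = 2*m/(4 + m))
n(f) = -15*f (n(f) = 5*(f - 4*f) = 5*(-3*f) = -15*f)
n(Y(4) - o(-2))*(-41 + 48) = (-15*(2*4/(4 + 4) - 1*5))*(-41 + 48) = -15*(2*4/8 - 5)*7 = -15*(2*4*(⅛) - 5)*7 = -15*(1 - 5)*7 = -15*(-4)*7 = 60*7 = 420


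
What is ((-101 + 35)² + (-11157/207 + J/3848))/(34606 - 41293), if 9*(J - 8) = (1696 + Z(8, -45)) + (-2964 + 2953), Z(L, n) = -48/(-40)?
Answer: -17134095593/26632181160 ≈ -0.64336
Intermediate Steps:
Z(L, n) = 6/5 (Z(L, n) = -48*(-1/40) = 6/5)
J = 8791/45 (J = 8 + ((1696 + 6/5) + (-2964 + 2953))/9 = 8 + (8486/5 - 11)/9 = 8 + (⅑)*(8431/5) = 8 + 8431/45 = 8791/45 ≈ 195.36)
((-101 + 35)² + (-11157/207 + J/3848))/(34606 - 41293) = ((-101 + 35)² + (-11157/207 + (8791/45)/3848))/(34606 - 41293) = ((-66)² + (-11157*1/207 + (8791/45)*(1/3848)))/(-6687) = (4356 + (-3719/69 + 8791/173160))*(-1/6687) = (4356 - 214458487/3982680)*(-1/6687) = (17134095593/3982680)*(-1/6687) = -17134095593/26632181160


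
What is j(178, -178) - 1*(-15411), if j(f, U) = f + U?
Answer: 15411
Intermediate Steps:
j(f, U) = U + f
j(178, -178) - 1*(-15411) = (-178 + 178) - 1*(-15411) = 0 + 15411 = 15411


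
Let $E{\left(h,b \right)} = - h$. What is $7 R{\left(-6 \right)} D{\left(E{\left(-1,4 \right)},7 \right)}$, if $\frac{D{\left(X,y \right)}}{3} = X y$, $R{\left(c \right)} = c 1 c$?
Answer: $5292$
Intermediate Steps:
$R{\left(c \right)} = c^{2}$ ($R{\left(c \right)} = c c = c^{2}$)
$D{\left(X,y \right)} = 3 X y$
$7 R{\left(-6 \right)} D{\left(E{\left(-1,4 \right)},7 \right)} = 7 \left(-6\right)^{2} \cdot 3 \left(\left(-1\right) \left(-1\right)\right) 7 = 7 \cdot 36 \cdot 3 \cdot 1 \cdot 7 = 252 \cdot 21 = 5292$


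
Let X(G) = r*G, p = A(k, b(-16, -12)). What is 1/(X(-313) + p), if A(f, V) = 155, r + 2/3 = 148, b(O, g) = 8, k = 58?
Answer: -3/137881 ≈ -2.1758e-5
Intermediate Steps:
r = 442/3 (r = -2/3 + 148 = 442/3 ≈ 147.33)
p = 155
X(G) = 442*G/3
1/(X(-313) + p) = 1/((442/3)*(-313) + 155) = 1/(-138346/3 + 155) = 1/(-137881/3) = -3/137881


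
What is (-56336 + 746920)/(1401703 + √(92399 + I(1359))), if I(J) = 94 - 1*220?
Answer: 120999208069/245596400992 - 86323*√92273/245596400992 ≈ 0.49257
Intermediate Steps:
I(J) = -126 (I(J) = 94 - 220 = -126)
(-56336 + 746920)/(1401703 + √(92399 + I(1359))) = (-56336 + 746920)/(1401703 + √(92399 - 126)) = 690584/(1401703 + √92273)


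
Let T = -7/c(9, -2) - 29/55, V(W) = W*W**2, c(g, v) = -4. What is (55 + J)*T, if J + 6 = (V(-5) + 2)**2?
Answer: 2041441/110 ≈ 18559.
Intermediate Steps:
V(W) = W**3
T = 269/220 (T = -7/(-4) - 29/55 = -7*(-1/4) - 29*1/55 = 7/4 - 29/55 = 269/220 ≈ 1.2227)
J = 15123 (J = -6 + ((-5)**3 + 2)**2 = -6 + (-125 + 2)**2 = -6 + (-123)**2 = -6 + 15129 = 15123)
(55 + J)*T = (55 + 15123)*(269/220) = 15178*(269/220) = 2041441/110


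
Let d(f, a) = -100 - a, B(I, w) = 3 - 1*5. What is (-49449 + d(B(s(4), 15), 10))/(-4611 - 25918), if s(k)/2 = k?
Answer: 49559/30529 ≈ 1.6233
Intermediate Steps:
s(k) = 2*k
B(I, w) = -2 (B(I, w) = 3 - 5 = -2)
(-49449 + d(B(s(4), 15), 10))/(-4611 - 25918) = (-49449 + (-100 - 1*10))/(-4611 - 25918) = (-49449 + (-100 - 10))/(-30529) = (-49449 - 110)*(-1/30529) = -49559*(-1/30529) = 49559/30529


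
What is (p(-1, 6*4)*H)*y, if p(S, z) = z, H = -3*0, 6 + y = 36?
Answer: 0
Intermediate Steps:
y = 30 (y = -6 + 36 = 30)
H = 0
(p(-1, 6*4)*H)*y = ((6*4)*0)*30 = (24*0)*30 = 0*30 = 0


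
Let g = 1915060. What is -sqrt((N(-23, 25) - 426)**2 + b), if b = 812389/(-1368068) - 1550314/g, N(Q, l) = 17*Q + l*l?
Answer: -sqrt(3953539568734681387947724785)/327491538010 ≈ -192.00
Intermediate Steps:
N(Q, l) = l**2 + 17*Q (N(Q, l) = 17*Q + l**2 = l**2 + 17*Q)
b = -919177162923/654983076020 (b = 812389/(-1368068) - 1550314/1915060 = 812389*(-1/1368068) - 1550314*1/1915060 = -812389/1368068 - 775157/957530 = -919177162923/654983076020 ≈ -1.4034)
-sqrt((N(-23, 25) - 426)**2 + b) = -sqrt(((25**2 + 17*(-23)) - 426)**2 - 919177162923/654983076020) = -sqrt(((625 - 391) - 426)**2 - 919177162923/654983076020) = -sqrt((234 - 426)**2 - 919177162923/654983076020) = -sqrt((-192)**2 - 919177162923/654983076020) = -sqrt(36864 - 919177162923/654983076020) = -sqrt(24144376937238357/654983076020) = -sqrt(3953539568734681387947724785)/327491538010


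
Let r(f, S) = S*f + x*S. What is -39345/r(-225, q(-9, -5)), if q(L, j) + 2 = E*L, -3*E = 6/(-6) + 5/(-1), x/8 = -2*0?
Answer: -2623/300 ≈ -8.7433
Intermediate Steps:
x = 0 (x = 8*(-2*0) = 8*0 = 0)
E = 2 (E = -(6/(-6) + 5/(-1))/3 = -(6*(-⅙) + 5*(-1))/3 = -(-1 - 5)/3 = -⅓*(-6) = 2)
q(L, j) = -2 + 2*L
r(f, S) = S*f (r(f, S) = S*f + 0*S = S*f + 0 = S*f)
-39345/r(-225, q(-9, -5)) = -39345*(-1/(225*(-2 + 2*(-9)))) = -39345*(-1/(225*(-2 - 18))) = -39345/((-20*(-225))) = -39345/4500 = -39345*1/4500 = -2623/300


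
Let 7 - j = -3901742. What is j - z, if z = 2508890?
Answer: 1392859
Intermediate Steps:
j = 3901749 (j = 7 - 1*(-3901742) = 7 + 3901742 = 3901749)
j - z = 3901749 - 1*2508890 = 3901749 - 2508890 = 1392859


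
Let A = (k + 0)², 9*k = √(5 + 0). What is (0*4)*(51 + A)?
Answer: 0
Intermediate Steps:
k = √5/9 (k = √(5 + 0)/9 = √5/9 ≈ 0.24845)
A = 5/81 (A = (√5/9 + 0)² = (√5/9)² = 5/81 ≈ 0.061728)
(0*4)*(51 + A) = (0*4)*(51 + 5/81) = 0*(4136/81) = 0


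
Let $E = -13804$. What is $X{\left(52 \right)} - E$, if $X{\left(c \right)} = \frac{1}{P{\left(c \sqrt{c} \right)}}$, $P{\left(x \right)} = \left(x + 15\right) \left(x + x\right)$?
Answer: $\frac{3875693865}{280766} - \frac{15 \sqrt{13}}{379595632} \approx 13804.0$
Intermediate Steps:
$P{\left(x \right)} = 2 x \left(15 + x\right)$ ($P{\left(x \right)} = \left(15 + x\right) 2 x = 2 x \left(15 + x\right)$)
$X{\left(c \right)} = \frac{1}{2 c^{\frac{3}{2}} \left(15 + c^{\frac{3}{2}}\right)}$ ($X{\left(c \right)} = \frac{1}{2 c \sqrt{c} \left(15 + c \sqrt{c}\right)} = \frac{1}{2 c^{\frac{3}{2}} \left(15 + c^{\frac{3}{2}}\right)}$)
$X{\left(52 \right)} - E = \frac{1}{2 \left(52^{3} + 15 \cdot 52^{\frac{3}{2}}\right)} - -13804 = \frac{1}{2 \left(140608 + 15 \cdot 104 \sqrt{13}\right)} + 13804 = \frac{1}{2 \left(140608 + 1560 \sqrt{13}\right)} + 13804 = 13804 + \frac{1}{2 \left(140608 + 1560 \sqrt{13}\right)}$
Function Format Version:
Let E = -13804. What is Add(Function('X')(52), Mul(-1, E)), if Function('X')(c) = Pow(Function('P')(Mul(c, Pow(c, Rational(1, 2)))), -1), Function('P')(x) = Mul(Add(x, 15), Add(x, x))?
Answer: Add(Rational(3875693865, 280766), Mul(Rational(-15, 379595632), Pow(13, Rational(1, 2)))) ≈ 13804.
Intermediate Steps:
Function('P')(x) = Mul(2, x, Add(15, x)) (Function('P')(x) = Mul(Add(15, x), Mul(2, x)) = Mul(2, x, Add(15, x)))
Function('X')(c) = Mul(Rational(1, 2), Pow(c, Rational(-3, 2)), Pow(Add(15, Pow(c, Rational(3, 2))), -1)) (Function('X')(c) = Pow(Mul(2, Mul(c, Pow(c, Rational(1, 2))), Add(15, Mul(c, Pow(c, Rational(1, 2))))), -1) = Pow(Mul(2, Pow(c, Rational(3, 2)), Add(15, Pow(c, Rational(3, 2)))), -1) = Mul(Rational(1, 2), Pow(c, Rational(-3, 2)), Pow(Add(15, Pow(c, Rational(3, 2))), -1)))
Add(Function('X')(52), Mul(-1, E)) = Add(Mul(Rational(1, 2), Pow(Add(Pow(52, 3), Mul(15, Pow(52, Rational(3, 2)))), -1)), Mul(-1, -13804)) = Add(Mul(Rational(1, 2), Pow(Add(140608, Mul(15, Mul(104, Pow(13, Rational(1, 2))))), -1)), 13804) = Add(Mul(Rational(1, 2), Pow(Add(140608, Mul(1560, Pow(13, Rational(1, 2)))), -1)), 13804) = Add(13804, Mul(Rational(1, 2), Pow(Add(140608, Mul(1560, Pow(13, Rational(1, 2)))), -1)))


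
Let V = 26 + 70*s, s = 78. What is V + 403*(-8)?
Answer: 2262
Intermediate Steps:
V = 5486 (V = 26 + 70*78 = 26 + 5460 = 5486)
V + 403*(-8) = 5486 + 403*(-8) = 5486 - 3224 = 2262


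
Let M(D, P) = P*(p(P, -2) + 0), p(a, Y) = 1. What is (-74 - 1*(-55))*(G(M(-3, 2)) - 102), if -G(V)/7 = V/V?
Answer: 2071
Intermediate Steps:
M(D, P) = P (M(D, P) = P*(1 + 0) = P*1 = P)
G(V) = -7 (G(V) = -7*V/V = -7*1 = -7)
(-74 - 1*(-55))*(G(M(-3, 2)) - 102) = (-74 - 1*(-55))*(-7 - 102) = (-74 + 55)*(-109) = -19*(-109) = 2071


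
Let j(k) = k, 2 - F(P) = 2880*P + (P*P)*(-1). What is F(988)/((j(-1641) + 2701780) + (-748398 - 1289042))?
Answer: -1869294/662699 ≈ -2.8207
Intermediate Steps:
F(P) = 2 + P² - 2880*P (F(P) = 2 - (2880*P + (P*P)*(-1)) = 2 - (2880*P + P²*(-1)) = 2 - (2880*P - P²) = 2 - (-P² + 2880*P) = 2 + (P² - 2880*P) = 2 + P² - 2880*P)
F(988)/((j(-1641) + 2701780) + (-748398 - 1289042)) = (2 + 988² - 2880*988)/((-1641 + 2701780) + (-748398 - 1289042)) = (2 + 976144 - 2845440)/(2700139 - 2037440) = -1869294/662699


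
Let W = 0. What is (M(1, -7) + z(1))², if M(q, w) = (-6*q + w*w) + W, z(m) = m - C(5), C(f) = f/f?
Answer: 1849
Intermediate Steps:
C(f) = 1
z(m) = -1 + m (z(m) = m - 1*1 = m - 1 = -1 + m)
M(q, w) = w² - 6*q (M(q, w) = (-6*q + w*w) + 0 = (-6*q + w²) + 0 = (w² - 6*q) + 0 = w² - 6*q)
(M(1, -7) + z(1))² = (((-7)² - 6*1) + (-1 + 1))² = ((49 - 6) + 0)² = (43 + 0)² = 43² = 1849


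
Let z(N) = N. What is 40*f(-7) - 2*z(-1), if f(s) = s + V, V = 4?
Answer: -118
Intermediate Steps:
f(s) = 4 + s (f(s) = s + 4 = 4 + s)
40*f(-7) - 2*z(-1) = 40*(4 - 7) - 2*(-1) = 40*(-3) + 2 = -120 + 2 = -118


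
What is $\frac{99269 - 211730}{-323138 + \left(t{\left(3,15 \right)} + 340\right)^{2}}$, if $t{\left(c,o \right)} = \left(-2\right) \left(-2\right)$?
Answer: $\frac{112461}{204802} \approx 0.54912$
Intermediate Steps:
$t{\left(c,o \right)} = 4$
$\frac{99269 - 211730}{-323138 + \left(t{\left(3,15 \right)} + 340\right)^{2}} = \frac{99269 - 211730}{-323138 + \left(4 + 340\right)^{2}} = - \frac{112461}{-323138 + 344^{2}} = - \frac{112461}{-323138 + 118336} = - \frac{112461}{-204802} = \left(-112461\right) \left(- \frac{1}{204802}\right) = \frac{112461}{204802}$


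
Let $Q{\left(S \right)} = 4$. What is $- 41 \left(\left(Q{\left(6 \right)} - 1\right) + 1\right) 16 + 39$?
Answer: $-2585$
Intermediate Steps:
$- 41 \left(\left(Q{\left(6 \right)} - 1\right) + 1\right) 16 + 39 = - 41 \left(\left(4 - 1\right) + 1\right) 16 + 39 = - 41 \left(3 + 1\right) 16 + 39 = - 41 \cdot 4 \cdot 16 + 39 = \left(-41\right) 64 + 39 = -2624 + 39 = -2585$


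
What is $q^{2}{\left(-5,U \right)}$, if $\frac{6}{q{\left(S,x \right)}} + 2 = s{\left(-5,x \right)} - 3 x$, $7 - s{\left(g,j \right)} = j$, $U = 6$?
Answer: $\frac{36}{361} \approx 0.099723$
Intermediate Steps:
$s{\left(g,j \right)} = 7 - j$
$q{\left(S,x \right)} = \frac{6}{5 - 4 x}$ ($q{\left(S,x \right)} = \frac{6}{-2 - \left(-7 + 4 x\right)} = \frac{6}{5 - 4 x}$)
$q^{2}{\left(-5,U \right)} = \left(- \frac{6}{-5 + 4 \cdot 6}\right)^{2} = \left(- \frac{6}{-5 + 24}\right)^{2} = \left(- \frac{6}{19}\right)^{2} = \frac{36}{361}$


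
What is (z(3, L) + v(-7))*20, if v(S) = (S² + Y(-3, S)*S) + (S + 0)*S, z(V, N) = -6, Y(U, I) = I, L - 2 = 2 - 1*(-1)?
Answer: 2820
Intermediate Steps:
L = 5 (L = 2 + (2 - 1*(-1)) = 2 + (2 + 1) = 2 + 3 = 5)
v(S) = 3*S² (v(S) = (S² + S*S) + (S + 0)*S = (S² + S²) + S*S = 2*S² + S² = 3*S²)
(z(3, L) + v(-7))*20 = (-6 + 3*(-7)²)*20 = (-6 + 3*49)*20 = (-6 + 147)*20 = 141*20 = 2820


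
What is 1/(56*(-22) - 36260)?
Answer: -1/37492 ≈ -2.6672e-5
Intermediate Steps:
1/(56*(-22) - 36260) = 1/(-1232 - 36260) = 1/(-37492) = -1/37492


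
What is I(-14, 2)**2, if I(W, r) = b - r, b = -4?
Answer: 36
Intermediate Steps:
I(W, r) = -4 - r
I(-14, 2)**2 = (-4 - 1*2)**2 = (-4 - 2)**2 = (-6)**2 = 36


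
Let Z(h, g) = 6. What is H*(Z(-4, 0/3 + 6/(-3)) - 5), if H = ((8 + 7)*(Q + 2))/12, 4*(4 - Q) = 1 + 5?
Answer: 45/8 ≈ 5.6250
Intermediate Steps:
Q = 5/2 (Q = 4 - (1 + 5)/4 = 4 - 1/4*6 = 4 - 3/2 = 5/2 ≈ 2.5000)
H = 45/8 (H = ((8 + 7)*(5/2 + 2))/12 = (15*(9/2))*(1/12) = (135/2)*(1/12) = 45/8 ≈ 5.6250)
H*(Z(-4, 0/3 + 6/(-3)) - 5) = 45*(6 - 5)/8 = (45/8)*1 = 45/8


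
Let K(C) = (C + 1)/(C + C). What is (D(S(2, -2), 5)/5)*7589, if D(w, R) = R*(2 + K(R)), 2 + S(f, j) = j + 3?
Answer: 98657/5 ≈ 19731.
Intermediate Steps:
K(C) = (1 + C)/(2*C) (K(C) = (1 + C)/((2*C)) = (1 + C)*(1/(2*C)) = (1 + C)/(2*C))
S(f, j) = 1 + j (S(f, j) = -2 + (j + 3) = -2 + (3 + j) = 1 + j)
D(w, R) = R*(2 + (1 + R)/(2*R))
(D(S(2, -2), 5)/5)*7589 = ((1/2 + (5/2)*5)/5)*7589 = ((1/2 + 25/2)*(1/5))*7589 = (13*(1/5))*7589 = (13/5)*7589 = 98657/5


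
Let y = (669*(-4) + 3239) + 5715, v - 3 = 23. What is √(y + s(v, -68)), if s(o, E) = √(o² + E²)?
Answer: √(6278 + 10*√53) ≈ 79.692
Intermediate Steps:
v = 26 (v = 3 + 23 = 26)
y = 6278 (y = (-2676 + 3239) + 5715 = 563 + 5715 = 6278)
s(o, E) = √(E² + o²)
√(y + s(v, -68)) = √(6278 + √((-68)² + 26²)) = √(6278 + √(4624 + 676)) = √(6278 + √5300) = √(6278 + 10*√53)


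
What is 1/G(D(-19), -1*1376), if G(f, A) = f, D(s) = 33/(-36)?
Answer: -12/11 ≈ -1.0909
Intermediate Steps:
D(s) = -11/12 (D(s) = 33*(-1/36) = -11/12)
1/G(D(-19), -1*1376) = 1/(-11/12) = -12/11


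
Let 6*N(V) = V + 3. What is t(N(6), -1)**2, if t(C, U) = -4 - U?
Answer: 9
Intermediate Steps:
N(V) = 1/2 + V/6 (N(V) = (V + 3)/6 = (3 + V)/6 = 1/2 + V/6)
t(N(6), -1)**2 = (-4 - 1*(-1))**2 = (-4 + 1)**2 = (-3)**2 = 9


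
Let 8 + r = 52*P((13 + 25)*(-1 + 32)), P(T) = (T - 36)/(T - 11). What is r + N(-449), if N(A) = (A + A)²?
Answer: 941123516/1167 ≈ 8.0645e+5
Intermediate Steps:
N(A) = 4*A² (N(A) = (2*A)² = 4*A²)
P(T) = (-36 + T)/(-11 + T)
r = 50048/1167 (r = -8 + 52*((-36 + (13 + 25)*(-1 + 32))/(-11 + (13 + 25)*(-1 + 32))) = -8 + 52*((-36 + 38*31)/(-11 + 38*31)) = -8 + 52*((-36 + 1178)/(-11 + 1178)) = -8 + 52*(1142/1167) = -8 + 59384/1167 = 50048/1167 ≈ 42.886)
r + N(-449) = 50048/1167 + 4*(-449)² = 50048/1167 + 4*201601 = 50048/1167 + 806404 = 941123516/1167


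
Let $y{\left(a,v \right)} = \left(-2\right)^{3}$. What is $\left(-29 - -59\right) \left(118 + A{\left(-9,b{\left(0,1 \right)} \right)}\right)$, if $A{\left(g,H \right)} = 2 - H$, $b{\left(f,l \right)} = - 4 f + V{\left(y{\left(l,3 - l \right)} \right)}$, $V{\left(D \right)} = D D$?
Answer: $1680$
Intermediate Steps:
$y{\left(a,v \right)} = -8$
$V{\left(D \right)} = D^{2}$
$b{\left(f,l \right)} = 64 - 4 f$ ($b{\left(f,l \right)} = - 4 f + \left(-8\right)^{2} = - 4 f + 64 = 64 - 4 f$)
$\left(-29 - -59\right) \left(118 + A{\left(-9,b{\left(0,1 \right)} \right)}\right) = \left(-29 - -59\right) \left(118 + \left(2 - \left(64 - 0\right)\right)\right) = \left(-29 + 59\right) \left(118 + \left(2 - \left(64 + 0\right)\right)\right) = 30 \left(118 + \left(2 - 64\right)\right) = 30 \left(118 - 62\right) = 30 \cdot 56 = 1680$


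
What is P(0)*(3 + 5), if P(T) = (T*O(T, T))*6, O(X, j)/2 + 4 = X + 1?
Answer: 0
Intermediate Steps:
O(X, j) = -6 + 2*X (O(X, j) = -8 + 2*(X + 1) = -8 + 2*(1 + X) = -8 + (2 + 2*X) = -6 + 2*X)
P(T) = 6*T*(-6 + 2*T) (P(T) = (T*(-6 + 2*T))*6 = 6*T*(-6 + 2*T))
P(0)*(3 + 5) = (12*0*(-3 + 0))*(3 + 5) = (12*0*(-3))*8 = 0*8 = 0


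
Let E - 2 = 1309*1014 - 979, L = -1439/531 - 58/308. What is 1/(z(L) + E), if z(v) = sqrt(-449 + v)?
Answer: 108460863126/143856957383260505 - 3*I*sqrt(335759782666)/143856957383260505 ≈ 7.5395e-7 - 1.2084e-11*I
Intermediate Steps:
L = -237005/81774 (L = -1439*1/531 - 58*1/308 = -1439/531 - 29/154 = -237005/81774 ≈ -2.8983)
E = 1326349 (E = 2 + (1309*1014 - 979) = 2 + (1327326 - 979) = 2 + 1326347 = 1326349)
1/(z(L) + E) = 1/(sqrt(-449 - 237005/81774) + 1326349) = 1/(sqrt(-36953531/81774) + 1326349) = 1/(I*sqrt(335759782666)/27258 + 1326349) = 1/(1326349 + I*sqrt(335759782666)/27258)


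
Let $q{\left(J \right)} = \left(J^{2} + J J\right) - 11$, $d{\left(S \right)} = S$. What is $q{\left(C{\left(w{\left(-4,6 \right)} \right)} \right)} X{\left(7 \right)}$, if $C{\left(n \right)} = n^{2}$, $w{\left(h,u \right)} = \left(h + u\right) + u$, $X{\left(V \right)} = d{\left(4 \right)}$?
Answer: $32724$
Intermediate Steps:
$X{\left(V \right)} = 4$
$w{\left(h,u \right)} = h + 2 u$
$q{\left(J \right)} = -11 + 2 J^{2}$ ($q{\left(J \right)} = \left(J^{2} + J^{2}\right) - 11 = 2 J^{2} - 11 = -11 + 2 J^{2}$)
$q{\left(C{\left(w{\left(-4,6 \right)} \right)} \right)} X{\left(7 \right)} = \left(-11 + 2 \left(\left(-4 + 2 \cdot 6\right)^{2}\right)^{2}\right) 4 = \left(-11 + 2 \left(\left(-4 + 12\right)^{2}\right)^{2}\right) 4 = \left(-11 + 2 \left(8^{2}\right)^{2}\right) 4 = \left(-11 + 2 \cdot 64^{2}\right) 4 = \left(-11 + 2 \cdot 4096\right) 4 = \left(-11 + 8192\right) 4 = 8181 \cdot 4 = 32724$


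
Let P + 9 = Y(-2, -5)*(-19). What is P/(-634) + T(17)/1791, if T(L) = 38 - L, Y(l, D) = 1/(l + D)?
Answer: 28667/1324743 ≈ 0.021640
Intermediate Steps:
Y(l, D) = 1/(D + l)
P = -44/7 (P = -9 - 19/(-5 - 2) = -9 - 19/(-7) = -9 - ⅐*(-19) = -9 + 19/7 = -44/7 ≈ -6.2857)
P/(-634) + T(17)/1791 = -44/7/(-634) + (38 - 1*17)/1791 = -44/7*(-1/634) + (38 - 17)*(1/1791) = 22/2219 + 21*(1/1791) = 22/2219 + 7/597 = 28667/1324743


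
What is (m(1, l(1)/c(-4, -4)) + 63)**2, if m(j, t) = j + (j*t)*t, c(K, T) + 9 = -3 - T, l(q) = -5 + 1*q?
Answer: 66049/16 ≈ 4128.1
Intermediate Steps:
l(q) = -5 + q
c(K, T) = -12 - T (c(K, T) = -9 + (-3 - T) = -12 - T)
m(j, t) = j + j*t**2
(m(1, l(1)/c(-4, -4)) + 63)**2 = (1*(1 + ((-5 + 1)/(-12 - 1*(-4)))**2) + 63)**2 = (1*(1 + (-4/(-12 + 4))**2) + 63)**2 = (1*(1 + (-4/(-8))**2) + 63)**2 = (1*(1 + (-4*(-1/8))**2) + 63)**2 = (1*(1 + (1/2)**2) + 63)**2 = (1*(1 + 1/4) + 63)**2 = (1*(5/4) + 63)**2 = (5/4 + 63)**2 = (257/4)**2 = 66049/16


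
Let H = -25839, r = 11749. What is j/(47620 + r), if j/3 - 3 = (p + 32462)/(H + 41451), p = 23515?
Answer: 102813/308956276 ≈ 0.00033278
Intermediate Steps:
j = 102813/5204 (j = 9 + 3*((23515 + 32462)/(-25839 + 41451)) = 9 + 3*(55977/15612) = 9 + 3*(55977*(1/15612)) = 9 + 3*(18659/5204) = 9 + 55977/5204 = 102813/5204 ≈ 19.757)
j/(47620 + r) = 102813/(5204*(47620 + 11749)) = (102813/5204)/59369 = (102813/5204)*(1/59369) = 102813/308956276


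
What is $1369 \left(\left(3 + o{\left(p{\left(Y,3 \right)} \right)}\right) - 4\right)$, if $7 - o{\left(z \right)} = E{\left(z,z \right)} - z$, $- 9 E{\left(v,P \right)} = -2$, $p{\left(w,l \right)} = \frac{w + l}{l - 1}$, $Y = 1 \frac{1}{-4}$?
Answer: $\frac{705035}{72} \approx 9792.2$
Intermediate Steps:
$Y = - \frac{1}{4}$ ($Y = 1 \left(- \frac{1}{4}\right) = - \frac{1}{4} \approx -0.25$)
$p{\left(w,l \right)} = \frac{l + w}{-1 + l}$
$E{\left(v,P \right)} = \frac{2}{9}$ ($E{\left(v,P \right)} = \left(- \frac{1}{9}\right) \left(-2\right) = \frac{2}{9}$)
$o{\left(z \right)} = \frac{61}{9} + z$ ($o{\left(z \right)} = 7 - \left(\frac{2}{9} - z\right) = 7 + \left(- \frac{2}{9} + z\right) = \frac{61}{9} + z$)
$1369 \left(\left(3 + o{\left(p{\left(Y,3 \right)} \right)}\right) - 4\right) = 1369 \left(\left(3 + \left(\frac{61}{9} + \frac{3 - \frac{1}{4}}{-1 + 3}\right)\right) - 4\right) = 1369 \left(\left(3 + \left(\frac{61}{9} + \frac{1}{2} \cdot \frac{11}{4}\right)\right) - 4\right) = 1369 \left(\left(3 + \left(\frac{61}{9} + \frac{11}{8}\right)\right) - 4\right) = 1369 \left(\left(3 + \frac{587}{72}\right) - 4\right) = 1369 \left(\frac{803}{72} - 4\right) = 1369 \cdot \frac{515}{72} = \frac{705035}{72}$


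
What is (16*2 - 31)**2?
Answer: 1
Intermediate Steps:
(16*2 - 31)**2 = (32 - 31)**2 = 1**2 = 1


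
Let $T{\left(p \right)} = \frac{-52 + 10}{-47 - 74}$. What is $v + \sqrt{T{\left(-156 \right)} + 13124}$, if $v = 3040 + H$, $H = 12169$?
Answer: $15209 + \frac{\sqrt{1588046}}{11} \approx 15324.0$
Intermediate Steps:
$T{\left(p \right)} = \frac{42}{121}$ ($T{\left(p \right)} = - \frac{42}{-121} = \left(-42\right) \left(- \frac{1}{121}\right) = \frac{42}{121}$)
$v = 15209$ ($v = 3040 + 12169 = 15209$)
$v + \sqrt{T{\left(-156 \right)} + 13124} = 15209 + \sqrt{\frac{42}{121} + 13124} = 15209 + \sqrt{\frac{1588046}{121}} = 15209 + \frac{\sqrt{1588046}}{11}$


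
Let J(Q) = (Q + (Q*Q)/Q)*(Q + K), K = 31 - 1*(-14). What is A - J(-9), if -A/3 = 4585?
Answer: -13107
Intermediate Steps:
A = -13755 (A = -3*4585 = -13755)
K = 45 (K = 31 + 14 = 45)
J(Q) = 2*Q*(45 + Q) (J(Q) = (Q + (Q*Q)/Q)*(Q + 45) = (Q + Q²/Q)*(45 + Q) = (Q + Q)*(45 + Q) = (2*Q)*(45 + Q) = 2*Q*(45 + Q))
A - J(-9) = -13755 - 2*(-9)*(45 - 9) = -13755 - 2*(-9)*36 = -13755 - 1*(-648) = -13755 + 648 = -13107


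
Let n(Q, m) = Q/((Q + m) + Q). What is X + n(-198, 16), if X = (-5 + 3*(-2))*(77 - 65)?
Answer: -24981/190 ≈ -131.48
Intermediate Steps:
n(Q, m) = Q/(m + 2*Q)
X = -132 (X = (-5 - 6)*12 = -11*12 = -132)
X + n(-198, 16) = -132 - 198/(16 + 2*(-198)) = -132 - 198/(16 - 396) = -132 - 198/(-380) = -132 - 198*(-1/380) = -132 + 99/190 = -24981/190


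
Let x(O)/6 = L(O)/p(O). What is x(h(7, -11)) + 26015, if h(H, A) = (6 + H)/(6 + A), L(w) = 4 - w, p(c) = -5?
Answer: 650177/25 ≈ 26007.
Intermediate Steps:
h(H, A) = (6 + H)/(6 + A)
x(O) = -24/5 + 6*O/5 (x(O) = 6*((4 - O)/(-5)) = 6*((4 - O)*(-⅕)) = 6*(-⅘ + O/5) = -24/5 + 6*O/5)
x(h(7, -11)) + 26015 = (-24/5 + 6*((6 + 7)/(6 - 11))/5) + 26015 = (-24/5 + 6*(13/(-5))/5) + 26015 = (-24/5 + 6*(-⅕*13)/5) + 26015 = (-24/5 + (6/5)*(-13/5)) + 26015 = (-24/5 - 78/25) + 26015 = -198/25 + 26015 = 650177/25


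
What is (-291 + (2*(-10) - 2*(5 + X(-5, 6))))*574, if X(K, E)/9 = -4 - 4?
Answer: -101598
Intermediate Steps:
X(K, E) = -72 (X(K, E) = 9*(-4 - 4) = 9*(-8) = -72)
(-291 + (2*(-10) - 2*(5 + X(-5, 6))))*574 = (-291 + (2*(-10) - 2*(5 - 72)))*574 = (-291 + (-20 - 2*(-67)))*574 = (-291 + (-20 + 134))*574 = (-291 + 114)*574 = -177*574 = -101598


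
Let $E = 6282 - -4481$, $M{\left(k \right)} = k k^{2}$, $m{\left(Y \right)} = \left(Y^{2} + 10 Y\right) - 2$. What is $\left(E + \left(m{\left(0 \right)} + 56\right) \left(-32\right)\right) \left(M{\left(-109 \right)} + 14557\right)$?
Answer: $-11569064520$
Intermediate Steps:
$m{\left(Y \right)} = -2 + Y^{2} + 10 Y$
$M{\left(k \right)} = k^{3}$
$E = 10763$ ($E = 6282 + 4481 = 10763$)
$\left(E + \left(m{\left(0 \right)} + 56\right) \left(-32\right)\right) \left(M{\left(-109 \right)} + 14557\right) = \left(10763 + \left(\left(-2 + 0^{2} + 10 \cdot 0\right) + 56\right) \left(-32\right)\right) \left(\left(-109\right)^{3} + 14557\right) = \left(10763 + \left(\left(-2 + 0 + 0\right) + 56\right) \left(-32\right)\right) \left(-1295029 + 14557\right) = \left(10763 + \left(-2 + 56\right) \left(-32\right)\right) \left(-1280472\right) = \left(10763 + 54 \left(-32\right)\right) \left(-1280472\right) = \left(10763 - 1728\right) \left(-1280472\right) = 9035 \left(-1280472\right) = -11569064520$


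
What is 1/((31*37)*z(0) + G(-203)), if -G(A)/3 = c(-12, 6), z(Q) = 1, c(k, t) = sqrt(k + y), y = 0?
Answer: 1147/1315717 + 6*I*sqrt(3)/1315717 ≈ 0.00087177 + 7.8986e-6*I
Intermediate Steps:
c(k, t) = sqrt(k) (c(k, t) = sqrt(k + 0) = sqrt(k))
G(A) = -6*I*sqrt(3)
1/((31*37)*z(0) + G(-203)) = 1/((31*37)*1 - 6*I*sqrt(3)) = 1/(1147*1 - 6*I*sqrt(3)) = 1/(1147 - 6*I*sqrt(3))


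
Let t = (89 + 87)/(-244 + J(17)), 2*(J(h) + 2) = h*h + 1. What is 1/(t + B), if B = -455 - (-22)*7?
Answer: -101/30577 ≈ -0.0033031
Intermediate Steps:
J(h) = -3/2 + h**2/2 (J(h) = -2 + (h*h + 1)/2 = -2 + (h**2 + 1)/2 = -2 + (1 + h**2)/2 = -2 + (1/2 + h**2/2) = -3/2 + h**2/2)
t = -176/101 (t = (89 + 87)/(-244 + (-3/2 + (1/2)*17**2)) = 176/(-244 + (-3/2 + (1/2)*289)) = 176/(-244 + (-3/2 + 289/2)) = 176/(-244 + 143) = 176/(-101) = 176*(-1/101) = -176/101 ≈ -1.7426)
B = -301 (B = -455 - 1*(-154) = -455 + 154 = -301)
1/(t + B) = 1/(-176/101 - 301) = 1/(-30577/101) = -101/30577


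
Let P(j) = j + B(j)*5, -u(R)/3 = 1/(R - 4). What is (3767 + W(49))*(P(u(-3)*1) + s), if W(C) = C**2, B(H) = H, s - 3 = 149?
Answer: 6673776/7 ≈ 9.5340e+5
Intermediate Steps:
s = 152 (s = 3 + 149 = 152)
u(R) = -3/(-4 + R) (u(R) = -3/(R - 4) = -3/(-4 + R))
P(j) = 6*j (P(j) = j + j*5 = j + 5*j = 6*j)
(3767 + W(49))*(P(u(-3)*1) + s) = (3767 + 49**2)*(6*(-3/(-4 - 3)*1) + 152) = (3767 + 2401)*(6*(-3/(-7)*1) + 152) = 6168*(6*(-3*(-1/7)*1) + 152) = 6168*(6*((3/7)*1) + 152) = 6168*(6*(3/7) + 152) = 6168*(18/7 + 152) = 6168*(1082/7) = 6673776/7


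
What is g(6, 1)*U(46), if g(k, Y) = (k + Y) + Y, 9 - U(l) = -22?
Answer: 248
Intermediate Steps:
U(l) = 31 (U(l) = 9 - 1*(-22) = 9 + 22 = 31)
g(k, Y) = k + 2*Y (g(k, Y) = (Y + k) + Y = k + 2*Y)
g(6, 1)*U(46) = (6 + 2*1)*31 = (6 + 2)*31 = 8*31 = 248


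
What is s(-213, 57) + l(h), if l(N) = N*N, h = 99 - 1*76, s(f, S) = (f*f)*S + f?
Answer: 2586349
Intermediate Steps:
s(f, S) = f + S*f² (s(f, S) = f²*S + f = S*f² + f = f + S*f²)
h = 23 (h = 99 - 76 = 23)
l(N) = N²
s(-213, 57) + l(h) = -213*(1 + 57*(-213)) + 23² = -213*(1 - 12141) + 529 = -213*(-12140) + 529 = 2585820 + 529 = 2586349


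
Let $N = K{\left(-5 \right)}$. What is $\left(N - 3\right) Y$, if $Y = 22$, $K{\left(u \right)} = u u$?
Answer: $484$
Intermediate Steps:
$K{\left(u \right)} = u^{2}$
$N = 25$ ($N = \left(-5\right)^{2} = 25$)
$\left(N - 3\right) Y = \left(25 - 3\right) 22 = 22 \cdot 22 = 484$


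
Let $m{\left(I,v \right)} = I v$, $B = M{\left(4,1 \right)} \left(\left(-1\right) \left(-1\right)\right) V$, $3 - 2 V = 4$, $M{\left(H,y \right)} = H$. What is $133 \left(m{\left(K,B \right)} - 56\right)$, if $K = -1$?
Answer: $-7182$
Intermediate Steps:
$V = - \frac{1}{2}$ ($V = \frac{3}{2} - 2 = - \frac{1}{2} \approx -0.5$)
$B = -2$ ($B = 4 \left(\left(-1\right) \left(-1\right)\right) \left(- \frac{1}{2}\right) = 4 \cdot 1 \left(- \frac{1}{2}\right) = 4 \left(- \frac{1}{2}\right) = -2$)
$133 \left(m{\left(K,B \right)} - 56\right) = 133 \left(\left(-1\right) \left(-2\right) - 56\right) = 133 \left(2 - 56\right) = 133 \left(-54\right) = -7182$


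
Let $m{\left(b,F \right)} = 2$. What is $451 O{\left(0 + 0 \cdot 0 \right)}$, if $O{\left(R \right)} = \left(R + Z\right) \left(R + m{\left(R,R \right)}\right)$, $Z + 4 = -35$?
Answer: $-35178$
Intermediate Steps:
$Z = -39$ ($Z = -4 - 35 = -39$)
$O{\left(R \right)} = \left(-39 + R\right) \left(2 + R\right)$ ($O{\left(R \right)} = \left(R - 39\right) \left(R + 2\right) = \left(-39 + R\right) \left(2 + R\right)$)
$451 O{\left(0 + 0 \cdot 0 \right)} = 451 \left(-78 + \left(0 + 0 \cdot 0\right)^{2} - 37 \left(0 + 0 \cdot 0\right)\right) = 451 \left(-78 + \left(0 + 0\right)^{2} - 37 \left(0 + 0\right)\right) = 451 \left(-78 + 0^{2} - 0\right) = 451 \left(-78 + 0 + 0\right) = 451 \left(-78\right) = -35178$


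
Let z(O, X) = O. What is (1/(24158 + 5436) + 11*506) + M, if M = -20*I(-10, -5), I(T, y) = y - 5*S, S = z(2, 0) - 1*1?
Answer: 170639005/29594 ≈ 5766.0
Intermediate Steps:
S = 1 (S = 2 - 1*1 = 2 - 1 = 1)
I(T, y) = -5 + y (I(T, y) = y - 5*1 = y - 5 = -5 + y)
M = 200 (M = -20*(-5 - 5) = -20*(-10) = 200)
(1/(24158 + 5436) + 11*506) + M = (1/(24158 + 5436) + 11*506) + 200 = (1/29594 + 5566) + 200 = 164720205/29594 + 200 = 170639005/29594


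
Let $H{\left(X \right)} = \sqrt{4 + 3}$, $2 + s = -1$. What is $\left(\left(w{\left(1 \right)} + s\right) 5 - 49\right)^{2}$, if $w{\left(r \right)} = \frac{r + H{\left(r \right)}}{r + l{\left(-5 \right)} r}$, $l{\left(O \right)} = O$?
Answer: $\frac{8537}{2} + \frac{1305 \sqrt{7}}{8} \approx 4700.1$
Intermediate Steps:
$s = -3$ ($s = -2 - 1 = -3$)
$H{\left(X \right)} = \sqrt{7}$
$w{\left(r \right)} = - \frac{r + \sqrt{7}}{4 r}$ ($w{\left(r \right)} = \frac{r + \sqrt{7}}{r - 5 r} = \frac{r + \sqrt{7}}{\left(-4\right) r} = \left(r + \sqrt{7}\right) \left(- \frac{1}{4 r}\right) = - \frac{r + \sqrt{7}}{4 r}$)
$\left(\left(w{\left(1 \right)} + s\right) 5 - 49\right)^{2} = \left(\left(\frac{\left(-1\right) 1 - \sqrt{7}}{4 \cdot 1} - 3\right) 5 - 49\right)^{2} = \left(\left(\frac{1}{4} \cdot 1 \left(-1 - \sqrt{7}\right) - 3\right) 5 - 49\right)^{2} = \left(\left(\left(- \frac{1}{4} - \frac{\sqrt{7}}{4}\right) - 3\right) 5 - 49\right)^{2} = \left(\left(- \frac{13}{4} - \frac{\sqrt{7}}{4}\right) 5 - 49\right)^{2} = \left(\left(- \frac{65}{4} - \frac{5 \sqrt{7}}{4}\right) - 49\right)^{2} = \left(- \frac{261}{4} - \frac{5 \sqrt{7}}{4}\right)^{2}$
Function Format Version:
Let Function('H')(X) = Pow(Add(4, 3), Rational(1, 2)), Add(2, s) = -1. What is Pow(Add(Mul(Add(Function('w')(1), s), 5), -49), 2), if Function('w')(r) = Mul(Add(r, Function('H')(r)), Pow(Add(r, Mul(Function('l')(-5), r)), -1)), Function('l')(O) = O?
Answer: Add(Rational(8537, 2), Mul(Rational(1305, 8), Pow(7, Rational(1, 2)))) ≈ 4700.1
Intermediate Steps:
s = -3 (s = Add(-2, -1) = -3)
Function('H')(X) = Pow(7, Rational(1, 2))
Function('w')(r) = Mul(Rational(-1, 4), Pow(r, -1), Add(r, Pow(7, Rational(1, 2)))) (Function('w')(r) = Mul(Add(r, Pow(7, Rational(1, 2))), Pow(Add(r, Mul(-5, r)), -1)) = Mul(Add(r, Pow(7, Rational(1, 2))), Pow(Mul(-4, r), -1)) = Mul(Add(r, Pow(7, Rational(1, 2))), Mul(Rational(-1, 4), Pow(r, -1))) = Mul(Rational(-1, 4), Pow(r, -1), Add(r, Pow(7, Rational(1, 2)))))
Pow(Add(Mul(Add(Function('w')(1), s), 5), -49), 2) = Pow(Add(Mul(Add(Mul(Rational(1, 4), Pow(1, -1), Add(Mul(-1, 1), Mul(-1, Pow(7, Rational(1, 2))))), -3), 5), -49), 2) = Pow(Add(Mul(Add(Mul(Rational(1, 4), 1, Add(-1, Mul(-1, Pow(7, Rational(1, 2))))), -3), 5), -49), 2) = Pow(Add(Mul(Add(Add(Rational(-1, 4), Mul(Rational(-1, 4), Pow(7, Rational(1, 2)))), -3), 5), -49), 2) = Pow(Add(Mul(Add(Rational(-13, 4), Mul(Rational(-1, 4), Pow(7, Rational(1, 2)))), 5), -49), 2) = Pow(Add(Add(Rational(-65, 4), Mul(Rational(-5, 4), Pow(7, Rational(1, 2)))), -49), 2) = Pow(Add(Rational(-261, 4), Mul(Rational(-5, 4), Pow(7, Rational(1, 2)))), 2)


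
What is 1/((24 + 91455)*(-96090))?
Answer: -1/8790217110 ≈ -1.1376e-10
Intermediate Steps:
1/((24 + 91455)*(-96090)) = -1/96090/91479 = (1/91479)*(-1/96090) = -1/8790217110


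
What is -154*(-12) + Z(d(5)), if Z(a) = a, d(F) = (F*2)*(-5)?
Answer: 1798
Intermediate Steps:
d(F) = -10*F (d(F) = (2*F)*(-5) = -10*F)
-154*(-12) + Z(d(5)) = -154*(-12) - 10*5 = 1848 - 50 = 1798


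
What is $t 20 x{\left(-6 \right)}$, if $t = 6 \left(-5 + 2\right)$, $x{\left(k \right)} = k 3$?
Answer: $6480$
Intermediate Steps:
$x{\left(k \right)} = 3 k$
$t = -18$ ($t = 6 \left(-3\right) = -18$)
$t 20 x{\left(-6 \right)} = \left(-18\right) 20 \cdot 3 \left(-6\right) = \left(-360\right) \left(-18\right) = 6480$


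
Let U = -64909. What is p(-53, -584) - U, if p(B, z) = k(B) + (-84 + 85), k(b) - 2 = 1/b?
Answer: 3440335/53 ≈ 64912.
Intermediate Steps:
k(b) = 2 + 1/b
p(B, z) = 3 + 1/B (p(B, z) = (2 + 1/B) + (-84 + 85) = (2 + 1/B) + 1 = 3 + 1/B)
p(-53, -584) - U = (3 + 1/(-53)) - 1*(-64909) = (3 - 1/53) + 64909 = 158/53 + 64909 = 3440335/53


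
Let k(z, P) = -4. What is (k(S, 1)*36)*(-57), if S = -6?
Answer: 8208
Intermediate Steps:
(k(S, 1)*36)*(-57) = -4*36*(-57) = -144*(-57) = 8208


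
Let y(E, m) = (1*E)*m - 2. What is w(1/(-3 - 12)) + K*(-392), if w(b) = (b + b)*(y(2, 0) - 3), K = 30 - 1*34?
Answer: 4706/3 ≈ 1568.7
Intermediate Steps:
y(E, m) = -2 + E*m (y(E, m) = E*m - 2 = -2 + E*m)
K = -4 (K = 30 - 34 = -4)
w(b) = -10*b (w(b) = (b + b)*((-2 + 2*0) - 3) = (2*b)*((-2 + 0) - 3) = (2*b)*(-2 - 3) = (2*b)*(-5) = -10*b)
w(1/(-3 - 12)) + K*(-392) = -10/(-3 - 12) - 4*(-392) = -10/(-15) + 1568 = -10*(-1/15) + 1568 = ⅔ + 1568 = 4706/3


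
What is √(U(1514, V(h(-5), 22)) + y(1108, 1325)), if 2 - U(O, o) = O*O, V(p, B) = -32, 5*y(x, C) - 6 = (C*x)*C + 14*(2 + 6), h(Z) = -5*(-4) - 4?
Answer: 8*√151075910/5 ≈ 19666.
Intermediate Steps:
h(Z) = 16 (h(Z) = 20 - 4 = 16)
y(x, C) = 118/5 + x*C²/5 (y(x, C) = 6/5 + ((C*x)*C + 14*(2 + 6))/5 = 6/5 + (x*C² + 14*8)/5 = 6/5 + (x*C² + 112)/5 = 6/5 + (112 + x*C²)/5 = 6/5 + (112/5 + x*C²/5) = 118/5 + x*C²/5)
U(O, o) = 2 - O² (U(O, o) = 2 - O*O = 2 - O²)
√(U(1514, V(h(-5), 22)) + y(1108, 1325)) = √((2 - 1*1514²) + (118/5 + (⅕)*1108*1325²)) = √((2 - 1*2292196) + (118/5 + (⅕)*1108*1755625)) = √((2 - 2292196) + (118/5 + 389046500)) = √(-2292194 + 1945232618/5) = √(1933771648/5) = 8*√151075910/5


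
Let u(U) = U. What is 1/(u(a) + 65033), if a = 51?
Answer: 1/65084 ≈ 1.5365e-5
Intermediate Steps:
1/(u(a) + 65033) = 1/(51 + 65033) = 1/65084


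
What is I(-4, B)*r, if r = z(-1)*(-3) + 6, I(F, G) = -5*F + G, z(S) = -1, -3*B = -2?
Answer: 186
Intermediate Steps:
B = ⅔ (B = -⅓*(-2) = ⅔ ≈ 0.66667)
I(F, G) = G - 5*F
r = 9 (r = -1*(-3) + 6 = 3 + 6 = 9)
I(-4, B)*r = (⅔ - 5*(-4))*9 = (⅔ + 20)*9 = (62/3)*9 = 186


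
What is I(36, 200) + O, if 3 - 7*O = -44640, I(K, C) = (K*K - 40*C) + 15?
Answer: -2180/7 ≈ -311.43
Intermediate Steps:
I(K, C) = 15 + K**2 - 40*C (I(K, C) = (K**2 - 40*C) + 15 = 15 + K**2 - 40*C)
O = 44643/7 (O = 3/7 - 1/7*(-44640) = 3/7 + 44640/7 = 44643/7 ≈ 6377.6)
I(36, 200) + O = (15 + 36**2 - 40*200) + 44643/7 = (15 + 1296 - 8000) + 44643/7 = -6689 + 44643/7 = -2180/7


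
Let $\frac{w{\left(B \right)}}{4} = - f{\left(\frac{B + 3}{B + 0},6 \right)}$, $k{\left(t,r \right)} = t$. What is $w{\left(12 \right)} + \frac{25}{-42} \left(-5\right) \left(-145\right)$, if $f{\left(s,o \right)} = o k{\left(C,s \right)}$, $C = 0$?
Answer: $- \frac{18125}{42} \approx -431.55$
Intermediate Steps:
$f{\left(s,o \right)} = 0$ ($f{\left(s,o \right)} = o 0 = 0$)
$w{\left(B \right)} = 0$ ($w{\left(B \right)} = 4 \left(\left(-1\right) 0\right) = 4 \cdot 0 = 0$)
$w{\left(12 \right)} + \frac{25}{-42} \left(-5\right) \left(-145\right) = 0 + \frac{25}{-42} \left(-5\right) \left(-145\right) = 0 + 25 \left(- \frac{1}{42}\right) \left(-5\right) \left(-145\right) = 0 + \left(- \frac{25}{42}\right) \left(-5\right) \left(-145\right) = 0 + \frac{125}{42} \left(-145\right) = 0 - \frac{18125}{42} = - \frac{18125}{42}$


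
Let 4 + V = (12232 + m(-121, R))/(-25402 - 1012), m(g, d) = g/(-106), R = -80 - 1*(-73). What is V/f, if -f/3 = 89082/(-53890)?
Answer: -336711429305/374128899732 ≈ -0.89999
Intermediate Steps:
R = -7 (R = -80 + 73 = -7)
m(g, d) = -g/106 (m(g, d) = g*(-1/106) = -g/106)
f = 133623/26945 (f = -267246/(-53890) = -267246*(-1)/53890 = -3*(-44541/26945) = 133623/26945 ≈ 4.9591)
V = -12496249/2799884 (V = -4 + (12232 - 1/106*(-121))/(-25402 - 1012) = -4 + (12232 + 121/106)/(-26414) = -4 + (1296713/106)*(-1/26414) = -4 - 1296713/2799884 = -12496249/2799884 ≈ -4.4631)
V/f = -12496249/(2799884*133623/26945) = -12496249/2799884*26945/133623 = -336711429305/374128899732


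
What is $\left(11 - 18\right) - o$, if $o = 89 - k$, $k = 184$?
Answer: $88$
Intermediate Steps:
$o = -95$ ($o = 89 - 184 = -95$)
$\left(11 - 18\right) - o = \left(11 - 18\right) - -95 = \left(11 - 18\right) + 95 = -7 + 95 = 88$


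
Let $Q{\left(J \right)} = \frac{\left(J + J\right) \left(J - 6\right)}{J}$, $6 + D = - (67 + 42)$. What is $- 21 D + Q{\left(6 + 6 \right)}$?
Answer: $2427$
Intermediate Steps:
$D = -115$ ($D = -6 - \left(67 + 42\right) = -6 - 109 = -115$)
$Q{\left(J \right)} = -12 + 2 J$ ($Q{\left(J \right)} = \frac{2 J \left(-6 + J\right)}{J} = -12 + 2 J$)
$- 21 D + Q{\left(6 + 6 \right)} = \left(-21\right) \left(-115\right) - \left(12 - 2 \left(6 + 6\right)\right) = 2415 + \left(-12 + 2 \cdot 12\right) = 2415 + \left(-12 + 24\right) = 2415 + 12 = 2427$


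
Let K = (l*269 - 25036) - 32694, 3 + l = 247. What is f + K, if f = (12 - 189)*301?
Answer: -45371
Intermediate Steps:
l = 244 (l = -3 + 247 = 244)
f = -53277 (f = -177*301 = -53277)
K = 7906 (K = (244*269 - 25036) - 32694 = (65636 - 25036) - 32694 = 40600 - 32694 = 7906)
f + K = -53277 + 7906 = -45371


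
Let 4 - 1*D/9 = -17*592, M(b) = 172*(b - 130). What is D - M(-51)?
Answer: 121744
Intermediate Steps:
M(b) = -22360 + 172*b (M(b) = 172*(-130 + b) = -22360 + 172*b)
D = 90612 (D = 36 - (-153)*592 = 36 - 9*(-10064) = 36 + 90576 = 90612)
D - M(-51) = 90612 - (-22360 + 172*(-51)) = 90612 - (-22360 - 8772) = 90612 - 1*(-31132) = 90612 + 31132 = 121744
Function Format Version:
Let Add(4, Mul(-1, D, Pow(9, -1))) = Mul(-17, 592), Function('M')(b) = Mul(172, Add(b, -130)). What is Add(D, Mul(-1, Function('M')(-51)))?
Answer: 121744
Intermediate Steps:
Function('M')(b) = Add(-22360, Mul(172, b)) (Function('M')(b) = Mul(172, Add(-130, b)) = Add(-22360, Mul(172, b)))
D = 90612 (D = Add(36, Mul(-9, Mul(-17, 592))) = Add(36, Mul(-9, -10064)) = Add(36, 90576) = 90612)
Add(D, Mul(-1, Function('M')(-51))) = Add(90612, Mul(-1, Add(-22360, Mul(172, -51)))) = Add(90612, Mul(-1, Add(-22360, -8772))) = Add(90612, Mul(-1, -31132)) = Add(90612, 31132) = 121744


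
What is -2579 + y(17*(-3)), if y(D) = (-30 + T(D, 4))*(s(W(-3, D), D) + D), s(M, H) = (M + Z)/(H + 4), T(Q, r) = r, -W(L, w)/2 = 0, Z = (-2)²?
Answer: -58787/47 ≈ -1250.8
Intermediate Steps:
Z = 4
W(L, w) = 0 (W(L, w) = -2*0 = 0)
s(M, H) = (4 + M)/(4 + H) (s(M, H) = (M + 4)/(H + 4) = (4 + M)/(4 + H))
y(D) = -104/(4 + D) - 26*D (y(D) = (-30 + 4)*((4 + 0)/(4 + D) + D) = -26*(4/(4 + D) + D) = -26*(D + 4/(4 + D)) = -104/(4 + D) - 26*D)
-2579 + y(17*(-3)) = -2579 + 26*(-4 - 17*(-3)*(4 + 17*(-3)))/(4 + 17*(-3)) = -2579 + 26*(-4 - 1*(-51)*(4 - 51))/(4 - 51) = -2579 + 26*(-4 - 1*(-51)*(-47))/(-47) = -2579 + 26*(-1/47)*(-4 - 2397) = -2579 + 26*(-1/47)*(-2401) = -2579 + 62426/47 = -58787/47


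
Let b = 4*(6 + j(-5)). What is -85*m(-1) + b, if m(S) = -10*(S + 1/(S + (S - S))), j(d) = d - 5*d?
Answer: -1596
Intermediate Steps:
j(d) = -4*d
b = 104 (b = 4*(6 - 4*(-5)) = 4*(6 + 20) = 4*26 = 104)
m(S) = -10*S - 10/S (m(S) = -10*(S + 1/(S + 0)) = -10*(S + 1/S) = -10*S - 10/S)
-85*m(-1) + b = -85*(-10*(-1) - 10/(-1)) + 104 = -85*(10 - 10*(-1)) + 104 = -85*(10 + 10) + 104 = -85*20 + 104 = -1700 + 104 = -1596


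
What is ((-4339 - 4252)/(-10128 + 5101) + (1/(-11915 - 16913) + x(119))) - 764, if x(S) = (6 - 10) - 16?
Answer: -10306212253/13174396 ≈ -782.29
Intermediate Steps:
x(S) = -20 (x(S) = -4 - 16 = -20)
((-4339 - 4252)/(-10128 + 5101) + (1/(-11915 - 16913) + x(119))) - 764 = ((-4339 - 4252)/(-10128 + 5101) + (1/(-11915 - 16913) - 20)) - 764 = (-8591/(-5027) + (1/(-28828) - 20)) - 764 = (-8591*(-1/5027) + (-1/28828 - 20)) - 764 = (781/457 - 576561/28828) - 764 = -240973709/13174396 - 764 = -10306212253/13174396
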